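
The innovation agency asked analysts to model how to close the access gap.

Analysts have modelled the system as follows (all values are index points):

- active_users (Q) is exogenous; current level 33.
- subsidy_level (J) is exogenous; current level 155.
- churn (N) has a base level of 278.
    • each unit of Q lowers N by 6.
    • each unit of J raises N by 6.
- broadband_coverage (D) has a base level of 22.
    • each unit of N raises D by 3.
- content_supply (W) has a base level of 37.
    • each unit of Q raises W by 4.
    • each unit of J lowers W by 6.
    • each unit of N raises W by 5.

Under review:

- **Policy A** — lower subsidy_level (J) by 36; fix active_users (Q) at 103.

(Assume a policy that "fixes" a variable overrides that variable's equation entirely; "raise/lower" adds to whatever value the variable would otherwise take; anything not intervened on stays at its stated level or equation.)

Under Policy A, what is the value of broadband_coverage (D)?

1144

Policy A (J − 36, Q := 103):
  Q = 103
  J = 155 − 36 = 119
  N = 278 − 6·103 + 6·119 = 374
  D = 22 + 3·374 = 1144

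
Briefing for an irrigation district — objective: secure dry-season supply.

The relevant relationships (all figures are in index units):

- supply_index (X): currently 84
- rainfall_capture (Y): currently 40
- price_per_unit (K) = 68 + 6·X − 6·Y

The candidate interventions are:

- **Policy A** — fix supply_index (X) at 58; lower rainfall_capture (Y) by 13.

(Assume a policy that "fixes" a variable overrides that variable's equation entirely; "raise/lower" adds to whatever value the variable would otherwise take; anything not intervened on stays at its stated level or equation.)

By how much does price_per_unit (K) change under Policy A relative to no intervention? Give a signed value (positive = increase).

Baseline:
  X = 84
  Y = 40
  K = 68 + 6·84 − 6·40 = 332
Policy A (X := 58, Y − 13):
  X = 58
  Y = 40 − 13 = 27
  K = 68 + 6·58 − 6·27 = 254
Change in K: 254 − 332 = -78

-78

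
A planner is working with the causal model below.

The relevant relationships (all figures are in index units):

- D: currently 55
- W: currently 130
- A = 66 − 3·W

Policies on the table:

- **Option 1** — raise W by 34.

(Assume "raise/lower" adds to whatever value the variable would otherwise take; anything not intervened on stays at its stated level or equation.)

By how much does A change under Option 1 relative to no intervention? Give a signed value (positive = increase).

Baseline:
  W = 130
  A = 66 − 3·130 = -324
Option 1 (W + 34):
  W = 130 + 34 = 164
  A = 66 − 3·164 = -426
Change in A: -426 − (-324) = -102

-102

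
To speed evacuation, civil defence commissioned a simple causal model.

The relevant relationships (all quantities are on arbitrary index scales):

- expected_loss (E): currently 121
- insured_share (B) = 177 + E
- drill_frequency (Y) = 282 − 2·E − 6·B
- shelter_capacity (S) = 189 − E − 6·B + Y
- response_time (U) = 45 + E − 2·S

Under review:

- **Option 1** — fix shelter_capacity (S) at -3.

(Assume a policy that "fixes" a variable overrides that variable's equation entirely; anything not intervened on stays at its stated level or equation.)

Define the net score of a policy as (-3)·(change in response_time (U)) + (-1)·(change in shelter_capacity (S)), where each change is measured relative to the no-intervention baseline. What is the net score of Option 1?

17325

Baseline:
  E = 121
  B = 177 + 121 = 298
  Y = 282 − 2·121 − 6·298 = -1748
  S = 189 − 121 − 6·298 + (-1748) = -3468
  U = 45 + 121 − 2·(-3468) = 7102
Option 1 (S := -3):
  E = 121
  B = 177 + 121 = 298
  Y = 282 − 2·121 − 6·298 = -1748
  S = -3
  U = 45 + 121 − 2·(-3) = 172
ΔU = 172 − 7102 = -6930; ΔS = -3 − (-3468) = 3465
Score = (-3)·(-6930) + (-1)·3465 = 17325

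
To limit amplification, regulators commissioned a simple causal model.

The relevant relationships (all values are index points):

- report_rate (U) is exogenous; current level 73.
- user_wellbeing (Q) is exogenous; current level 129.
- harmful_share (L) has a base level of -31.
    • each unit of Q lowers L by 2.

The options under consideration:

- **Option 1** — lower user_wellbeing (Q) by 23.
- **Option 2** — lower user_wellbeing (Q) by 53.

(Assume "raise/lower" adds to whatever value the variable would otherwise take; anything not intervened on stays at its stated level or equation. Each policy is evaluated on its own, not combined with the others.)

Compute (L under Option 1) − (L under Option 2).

-60

Option 1 (Q − 23):
  Q = 129 − 23 = 106
  L = -31 − 2·106 = -243
Option 2 (Q − 53):
  Q = 129 − 53 = 76
  L = -31 − 2·76 = -183
L: -243 − (-183) = -60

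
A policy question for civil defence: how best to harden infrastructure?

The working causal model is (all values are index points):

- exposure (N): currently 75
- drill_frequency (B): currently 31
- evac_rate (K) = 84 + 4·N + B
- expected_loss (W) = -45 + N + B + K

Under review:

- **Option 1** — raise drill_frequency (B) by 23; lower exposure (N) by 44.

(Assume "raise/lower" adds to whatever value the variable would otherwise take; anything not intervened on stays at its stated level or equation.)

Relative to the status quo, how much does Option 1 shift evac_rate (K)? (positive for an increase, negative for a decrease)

Baseline:
  N = 75
  B = 31
  K = 84 + 4·75 + 31 = 415
Option 1 (B + 23, N − 44):
  N = 75 − 44 = 31
  B = 31 + 23 = 54
  K = 84 + 4·31 + 54 = 262
Change in K: 262 − 415 = -153

-153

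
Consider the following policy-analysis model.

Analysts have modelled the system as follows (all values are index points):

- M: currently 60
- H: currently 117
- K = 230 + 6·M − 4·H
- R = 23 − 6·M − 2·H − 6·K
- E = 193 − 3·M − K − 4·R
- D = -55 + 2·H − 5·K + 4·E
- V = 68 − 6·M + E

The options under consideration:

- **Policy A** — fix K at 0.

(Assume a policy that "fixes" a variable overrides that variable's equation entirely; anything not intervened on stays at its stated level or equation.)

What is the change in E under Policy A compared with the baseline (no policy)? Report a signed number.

-2806

Baseline:
  M = 60
  H = 117
  K = 230 + 6·60 − 4·117 = 122
  R = 23 − 6·60 − 2·117 − 6·122 = -1303
  E = 193 − 3·60 − 122 − 4·(-1303) = 5103
Policy A (K := 0):
  M = 60
  H = 117
  K = 0
  R = 23 − 6·60 − 2·117 − 6·0 = -571
  E = 193 − 3·60 − 0 − 4·(-571) = 2297
Change in E: 2297 − 5103 = -2806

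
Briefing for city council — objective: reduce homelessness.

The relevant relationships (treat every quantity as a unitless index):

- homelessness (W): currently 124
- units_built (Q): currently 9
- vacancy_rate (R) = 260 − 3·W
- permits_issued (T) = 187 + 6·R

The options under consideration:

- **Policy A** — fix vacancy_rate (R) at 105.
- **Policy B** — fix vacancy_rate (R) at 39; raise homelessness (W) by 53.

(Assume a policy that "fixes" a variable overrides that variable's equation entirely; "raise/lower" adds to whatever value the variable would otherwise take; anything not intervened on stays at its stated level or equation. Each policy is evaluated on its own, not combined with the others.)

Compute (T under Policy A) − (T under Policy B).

396

Policy A (R := 105):
  W = 124
  R = 105
  T = 187 + 6·105 = 817
Policy B (R := 39, W + 53):
  W = 124 + 53 = 177
  R = 39
  T = 187 + 6·39 = 421
T: 817 − 421 = 396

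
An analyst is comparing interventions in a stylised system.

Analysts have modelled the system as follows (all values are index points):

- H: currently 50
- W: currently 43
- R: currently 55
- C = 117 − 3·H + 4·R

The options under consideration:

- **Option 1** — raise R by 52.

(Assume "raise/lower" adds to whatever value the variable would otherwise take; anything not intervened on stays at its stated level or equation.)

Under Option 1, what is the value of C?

395

Option 1 (R + 52):
  H = 50
  R = 55 + 52 = 107
  C = 117 − 3·50 + 4·107 = 395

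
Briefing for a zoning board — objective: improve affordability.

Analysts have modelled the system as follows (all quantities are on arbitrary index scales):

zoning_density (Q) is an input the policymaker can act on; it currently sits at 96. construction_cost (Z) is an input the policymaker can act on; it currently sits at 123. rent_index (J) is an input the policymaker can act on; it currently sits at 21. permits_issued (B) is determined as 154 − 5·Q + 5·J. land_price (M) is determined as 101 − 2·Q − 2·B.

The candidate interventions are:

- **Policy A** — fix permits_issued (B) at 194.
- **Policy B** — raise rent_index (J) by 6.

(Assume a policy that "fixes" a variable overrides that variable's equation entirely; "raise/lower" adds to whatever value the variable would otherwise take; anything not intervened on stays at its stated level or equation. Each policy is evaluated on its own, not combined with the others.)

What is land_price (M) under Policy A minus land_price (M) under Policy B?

-770

Policy A (B := 194):
  Q = 96
  J = 21
  B = 194
  M = 101 − 2·96 − 2·194 = -479
Policy B (J + 6):
  Q = 96
  J = 21 + 6 = 27
  B = 154 − 5·96 + 5·27 = -191
  M = 101 − 2·96 − 2·(-191) = 291
M: -479 − 291 = -770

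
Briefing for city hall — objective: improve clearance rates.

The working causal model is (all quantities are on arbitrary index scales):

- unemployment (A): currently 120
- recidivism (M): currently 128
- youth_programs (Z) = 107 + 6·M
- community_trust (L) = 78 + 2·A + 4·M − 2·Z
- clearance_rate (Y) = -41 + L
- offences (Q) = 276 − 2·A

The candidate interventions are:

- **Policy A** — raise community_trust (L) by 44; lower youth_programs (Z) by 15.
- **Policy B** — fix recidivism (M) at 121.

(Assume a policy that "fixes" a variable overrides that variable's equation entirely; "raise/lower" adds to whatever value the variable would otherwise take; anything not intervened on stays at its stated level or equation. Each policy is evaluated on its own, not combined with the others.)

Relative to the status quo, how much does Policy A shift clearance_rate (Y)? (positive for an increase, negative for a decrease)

74

Baseline:
  A = 120
  M = 128
  Z = 107 + 6·128 = 875
  L = 78 + 2·120 + 4·128 − 2·875 = -920
  Y = -41 + (-920) = -961
Policy A (L + 44, Z − 15):
  A = 120
  M = 128
  Z = 107 + 6·128 (−15 from intervention) = 860
  L = 78 + 2·120 + 4·128 − 2·860 (+44 from intervention) = -846
  Y = -41 + (-846) = -887
Change in Y: -887 − (-961) = 74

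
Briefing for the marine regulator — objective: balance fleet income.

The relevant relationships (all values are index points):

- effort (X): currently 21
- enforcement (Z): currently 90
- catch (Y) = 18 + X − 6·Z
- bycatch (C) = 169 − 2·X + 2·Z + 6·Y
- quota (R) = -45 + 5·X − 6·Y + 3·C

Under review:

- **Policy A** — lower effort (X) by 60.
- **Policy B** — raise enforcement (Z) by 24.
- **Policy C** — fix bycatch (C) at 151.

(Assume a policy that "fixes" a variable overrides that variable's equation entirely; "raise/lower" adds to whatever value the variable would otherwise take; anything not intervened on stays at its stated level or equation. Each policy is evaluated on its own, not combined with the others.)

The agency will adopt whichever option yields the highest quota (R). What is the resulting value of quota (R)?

3519

Policy A (X − 60):
  X = 21 − 60 = -39
  Z = 90
  Y = 18 + (-39) − 6·90 = -561
  C = 169 − 2·(-39) + 2·90 + 6·(-561) = -2939
  R = -45 + 5·(-39) − 6·(-561) + 3·(-2939) = -5691
Policy B (Z + 24):
  X = 21
  Z = 90 + 24 = 114
  Y = 18 + 21 − 6·114 = -645
  C = 169 − 2·21 + 2·114 + 6·(-645) = -3515
  R = -45 + 5·21 − 6·(-645) + 3·(-3515) = -6615
Policy C (C := 151):
  X = 21
  Z = 90
  Y = 18 + 21 − 6·90 = -501
  C = 151
  R = -45 + 5·21 − 6·(-501) + 3·151 = 3519
Comparing — Policy A: R=-5691, Policy B: R=-6615, Policy C: R=3519. Highest is 3519 (Policy C).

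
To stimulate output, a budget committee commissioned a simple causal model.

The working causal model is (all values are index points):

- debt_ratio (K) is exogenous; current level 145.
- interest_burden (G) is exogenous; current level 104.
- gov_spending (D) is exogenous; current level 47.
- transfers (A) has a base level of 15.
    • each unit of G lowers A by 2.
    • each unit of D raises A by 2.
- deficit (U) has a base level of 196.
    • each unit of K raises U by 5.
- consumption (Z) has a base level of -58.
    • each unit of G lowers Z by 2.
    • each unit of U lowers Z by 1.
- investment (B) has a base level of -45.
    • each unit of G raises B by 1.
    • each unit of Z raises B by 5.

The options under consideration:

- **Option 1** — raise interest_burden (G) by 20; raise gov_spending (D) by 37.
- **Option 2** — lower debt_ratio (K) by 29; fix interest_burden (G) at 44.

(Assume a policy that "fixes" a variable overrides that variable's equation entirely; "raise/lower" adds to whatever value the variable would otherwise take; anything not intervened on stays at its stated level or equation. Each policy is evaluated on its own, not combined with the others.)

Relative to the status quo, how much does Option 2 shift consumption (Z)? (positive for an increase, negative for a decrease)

265

Baseline:
  K = 145
  G = 104
  U = 196 + 5·145 = 921
  Z = -58 − 2·104 − 921 = -1187
Option 2 (K − 29, G := 44):
  K = 145 − 29 = 116
  G = 44
  U = 196 + 5·116 = 776
  Z = -58 − 2·44 − 776 = -922
Change in Z: -922 − (-1187) = 265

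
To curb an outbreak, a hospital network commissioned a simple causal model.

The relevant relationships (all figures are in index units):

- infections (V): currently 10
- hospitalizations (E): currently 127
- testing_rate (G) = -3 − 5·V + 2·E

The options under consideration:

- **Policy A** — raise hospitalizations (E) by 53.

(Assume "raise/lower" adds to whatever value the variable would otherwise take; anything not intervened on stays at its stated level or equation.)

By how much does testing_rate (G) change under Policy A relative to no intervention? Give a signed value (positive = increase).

Baseline:
  V = 10
  E = 127
  G = -3 − 5·10 + 2·127 = 201
Policy A (E + 53):
  V = 10
  E = 127 + 53 = 180
  G = -3 − 5·10 + 2·180 = 307
Change in G: 307 − 201 = 106

106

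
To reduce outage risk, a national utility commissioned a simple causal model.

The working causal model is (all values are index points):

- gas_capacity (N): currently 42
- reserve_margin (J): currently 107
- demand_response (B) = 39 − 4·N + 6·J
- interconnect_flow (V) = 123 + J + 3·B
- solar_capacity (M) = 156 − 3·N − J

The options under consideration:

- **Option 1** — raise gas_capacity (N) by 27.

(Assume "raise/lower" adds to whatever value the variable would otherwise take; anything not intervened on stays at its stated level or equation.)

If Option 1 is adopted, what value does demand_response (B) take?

Option 1 (N + 27):
  N = 42 + 27 = 69
  J = 107
  B = 39 − 4·69 + 6·107 = 405

405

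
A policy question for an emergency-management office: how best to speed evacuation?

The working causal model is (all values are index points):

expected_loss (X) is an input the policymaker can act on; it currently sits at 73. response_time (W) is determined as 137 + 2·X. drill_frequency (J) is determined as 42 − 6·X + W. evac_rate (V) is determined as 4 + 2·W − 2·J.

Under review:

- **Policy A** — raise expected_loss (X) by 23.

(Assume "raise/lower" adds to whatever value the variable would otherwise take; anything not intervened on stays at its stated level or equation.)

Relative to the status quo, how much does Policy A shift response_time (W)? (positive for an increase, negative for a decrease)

46

Baseline:
  X = 73
  W = 137 + 2·73 = 283
Policy A (X + 23):
  X = 73 + 23 = 96
  W = 137 + 2·96 = 329
Change in W: 329 − 283 = 46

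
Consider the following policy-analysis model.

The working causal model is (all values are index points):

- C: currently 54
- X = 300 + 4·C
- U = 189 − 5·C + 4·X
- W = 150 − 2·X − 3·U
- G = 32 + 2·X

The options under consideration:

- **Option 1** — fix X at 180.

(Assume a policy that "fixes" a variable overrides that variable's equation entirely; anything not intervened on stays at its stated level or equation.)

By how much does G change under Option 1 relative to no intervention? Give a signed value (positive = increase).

-672

Baseline:
  C = 54
  X = 300 + 4·54 = 516
  G = 32 + 2·516 = 1064
Option 1 (X := 180):
  C = 54
  X = 180
  G = 32 + 2·180 = 392
Change in G: 392 − 1064 = -672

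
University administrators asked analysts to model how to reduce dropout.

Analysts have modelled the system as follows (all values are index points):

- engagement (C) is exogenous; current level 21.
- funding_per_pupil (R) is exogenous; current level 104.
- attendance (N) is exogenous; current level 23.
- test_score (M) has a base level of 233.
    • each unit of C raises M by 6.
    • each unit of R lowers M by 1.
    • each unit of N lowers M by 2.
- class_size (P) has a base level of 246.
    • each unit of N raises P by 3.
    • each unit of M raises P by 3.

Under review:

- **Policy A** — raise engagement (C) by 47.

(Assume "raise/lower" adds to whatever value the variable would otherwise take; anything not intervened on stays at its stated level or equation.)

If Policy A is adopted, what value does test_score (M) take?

491

Policy A (C + 47):
  C = 21 + 47 = 68
  R = 104
  N = 23
  M = 233 + 6·68 − 104 − 2·23 = 491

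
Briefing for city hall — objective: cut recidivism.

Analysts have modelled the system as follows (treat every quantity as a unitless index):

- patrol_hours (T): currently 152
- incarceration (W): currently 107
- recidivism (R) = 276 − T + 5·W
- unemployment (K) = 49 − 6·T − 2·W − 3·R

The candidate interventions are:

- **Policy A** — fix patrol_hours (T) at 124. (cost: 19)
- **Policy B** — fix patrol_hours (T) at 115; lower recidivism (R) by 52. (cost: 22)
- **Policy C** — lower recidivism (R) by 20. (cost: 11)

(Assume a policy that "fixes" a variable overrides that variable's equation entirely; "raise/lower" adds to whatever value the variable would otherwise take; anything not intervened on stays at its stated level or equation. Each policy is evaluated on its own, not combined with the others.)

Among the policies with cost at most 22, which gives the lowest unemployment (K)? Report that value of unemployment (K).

Policy A (T := 124):
  T = 124
  W = 107
  R = 276 − 124 + 5·107 = 687
  K = 49 − 6·124 − 2·107 − 3·687 = -2970
Policy B (T := 115, R − 52):
  T = 115
  W = 107
  R = 276 − 115 + 5·107 (−52 from intervention) = 644
  K = 49 − 6·115 − 2·107 − 3·644 = -2787
Policy C (R − 20):
  T = 152
  W = 107
  R = 276 − 152 + 5·107 (−20 from intervention) = 639
  K = 49 − 6·152 − 2·107 − 3·639 = -2994
Comparing — Policy A: K=-2970, Policy B: K=-2787, Policy C: K=-2994. Lowest is -2994 (Policy C).

-2994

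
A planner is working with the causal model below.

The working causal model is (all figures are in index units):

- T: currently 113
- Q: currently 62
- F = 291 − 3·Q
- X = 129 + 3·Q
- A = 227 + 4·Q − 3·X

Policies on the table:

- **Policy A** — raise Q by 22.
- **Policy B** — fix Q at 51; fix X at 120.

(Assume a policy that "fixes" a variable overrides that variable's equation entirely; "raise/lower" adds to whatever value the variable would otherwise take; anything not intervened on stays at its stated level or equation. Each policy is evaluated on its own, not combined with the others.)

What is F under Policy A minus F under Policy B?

Policy A (Q + 22):
  Q = 62 + 22 = 84
  F = 291 − 3·84 = 39
Policy B (Q := 51, X := 120):
  Q = 51
  F = 291 − 3·51 = 138
F: 39 − 138 = -99

-99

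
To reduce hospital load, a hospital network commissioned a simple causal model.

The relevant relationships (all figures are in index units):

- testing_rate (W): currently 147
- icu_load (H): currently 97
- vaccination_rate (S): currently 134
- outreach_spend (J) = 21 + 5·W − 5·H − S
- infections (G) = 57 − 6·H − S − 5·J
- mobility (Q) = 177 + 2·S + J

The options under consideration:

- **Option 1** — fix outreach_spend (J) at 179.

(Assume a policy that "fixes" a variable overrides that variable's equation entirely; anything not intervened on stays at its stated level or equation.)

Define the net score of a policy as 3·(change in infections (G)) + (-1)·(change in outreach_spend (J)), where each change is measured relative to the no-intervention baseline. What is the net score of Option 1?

-672

Baseline:
  W = 147
  H = 97
  S = 134
  J = 21 + 5·147 − 5·97 − 134 = 137
  G = 57 − 6·97 − 134 − 5·137 = -1344
Option 1 (J := 179):
  W = 147
  H = 97
  S = 134
  J = 179
  G = 57 − 6·97 − 134 − 5·179 = -1554
ΔG = -1554 − (-1344) = -210; ΔJ = 179 − 137 = 42
Score = 3·(-210) + (-1)·42 = -672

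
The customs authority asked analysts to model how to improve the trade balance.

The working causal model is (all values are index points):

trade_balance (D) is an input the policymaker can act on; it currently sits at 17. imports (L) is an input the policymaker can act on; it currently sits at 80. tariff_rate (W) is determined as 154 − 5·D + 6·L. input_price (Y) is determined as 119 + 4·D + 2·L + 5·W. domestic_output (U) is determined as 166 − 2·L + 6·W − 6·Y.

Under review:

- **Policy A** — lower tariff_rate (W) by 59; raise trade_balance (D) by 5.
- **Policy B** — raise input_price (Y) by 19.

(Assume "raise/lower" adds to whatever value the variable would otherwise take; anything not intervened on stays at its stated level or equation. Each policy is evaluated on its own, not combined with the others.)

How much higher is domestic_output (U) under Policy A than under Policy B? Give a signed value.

Policy A (W − 59, D + 5):
  D = 17 + 5 = 22
  L = 80
  W = 154 − 5·22 + 6·80 (−59 from intervention) = 465
  Y = 119 + 4·22 + 2·80 + 5·465 = 2692
  U = 166 − 2·80 + 6·465 − 6·2692 = -13356
Policy B (Y + 19):
  D = 17
  L = 80
  W = 154 − 5·17 + 6·80 = 549
  Y = 119 + 4·17 + 2·80 + 5·549 (+19 from intervention) = 3111
  U = 166 − 2·80 + 6·549 − 6·3111 = -15366
U: -13356 − (-15366) = 2010

2010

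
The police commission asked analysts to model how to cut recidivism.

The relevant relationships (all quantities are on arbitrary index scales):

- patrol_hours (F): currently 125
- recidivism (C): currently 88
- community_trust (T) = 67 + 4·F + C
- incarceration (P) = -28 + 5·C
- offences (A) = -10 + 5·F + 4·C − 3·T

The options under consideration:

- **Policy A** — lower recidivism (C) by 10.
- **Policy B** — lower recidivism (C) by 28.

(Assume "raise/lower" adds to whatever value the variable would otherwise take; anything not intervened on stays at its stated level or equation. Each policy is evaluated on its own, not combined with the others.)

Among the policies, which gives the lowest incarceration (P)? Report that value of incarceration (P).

272

Policy A (C − 10):
  C = 88 − 10 = 78
  P = -28 + 5·78 = 362
Policy B (C − 28):
  C = 88 − 28 = 60
  P = -28 + 5·60 = 272
Comparing — Policy A: P=362, Policy B: P=272. Lowest is 272 (Policy B).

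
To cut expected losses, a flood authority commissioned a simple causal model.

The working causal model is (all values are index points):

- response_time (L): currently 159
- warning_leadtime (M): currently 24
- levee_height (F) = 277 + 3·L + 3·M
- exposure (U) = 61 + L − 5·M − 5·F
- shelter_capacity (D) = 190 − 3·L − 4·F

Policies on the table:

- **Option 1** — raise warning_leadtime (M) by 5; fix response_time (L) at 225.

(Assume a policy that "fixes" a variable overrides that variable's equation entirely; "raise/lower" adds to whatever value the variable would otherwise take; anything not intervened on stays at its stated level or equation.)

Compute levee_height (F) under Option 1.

Option 1 (M + 5, L := 225):
  L = 225
  M = 24 + 5 = 29
  F = 277 + 3·225 + 3·29 = 1039

1039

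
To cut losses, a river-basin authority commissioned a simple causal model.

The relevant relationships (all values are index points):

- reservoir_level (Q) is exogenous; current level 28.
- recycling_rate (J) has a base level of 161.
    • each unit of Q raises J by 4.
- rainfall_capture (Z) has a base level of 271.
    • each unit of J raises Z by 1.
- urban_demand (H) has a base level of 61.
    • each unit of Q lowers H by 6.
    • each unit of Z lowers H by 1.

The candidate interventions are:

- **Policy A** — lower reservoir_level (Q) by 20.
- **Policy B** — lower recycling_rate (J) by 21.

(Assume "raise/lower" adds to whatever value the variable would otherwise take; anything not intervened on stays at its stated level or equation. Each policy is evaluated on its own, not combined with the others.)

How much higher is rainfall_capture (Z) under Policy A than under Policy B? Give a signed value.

-59

Policy A (Q − 20):
  Q = 28 − 20 = 8
  J = 161 + 4·8 = 193
  Z = 271 + 193 = 464
Policy B (J − 21):
  Q = 28
  J = 161 + 4·28 (−21 from intervention) = 252
  Z = 271 + 252 = 523
Z: 464 − 523 = -59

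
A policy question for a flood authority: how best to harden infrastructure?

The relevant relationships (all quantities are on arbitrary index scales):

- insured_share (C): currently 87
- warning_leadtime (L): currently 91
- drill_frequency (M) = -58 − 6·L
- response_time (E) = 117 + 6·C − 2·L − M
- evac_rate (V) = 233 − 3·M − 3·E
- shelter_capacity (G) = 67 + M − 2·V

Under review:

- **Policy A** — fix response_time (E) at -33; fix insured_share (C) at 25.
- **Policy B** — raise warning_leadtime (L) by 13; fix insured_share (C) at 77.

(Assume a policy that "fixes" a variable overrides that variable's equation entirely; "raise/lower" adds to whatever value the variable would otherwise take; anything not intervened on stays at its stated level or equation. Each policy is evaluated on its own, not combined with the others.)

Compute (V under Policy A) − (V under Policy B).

Policy A (E := -33, C := 25):
  C = 25
  L = 91
  M = -58 − 6·91 = -604
  E = -33
  V = 233 − 3·(-604) − 3·(-33) = 2144
Policy B (L + 13, C := 77):
  C = 77
  L = 91 + 13 = 104
  M = -58 − 6·104 = -682
  E = 117 + 6·77 − 2·104 − (-682) = 1053
  V = 233 − 3·(-682) − 3·1053 = -880
V: 2144 − (-880) = 3024

3024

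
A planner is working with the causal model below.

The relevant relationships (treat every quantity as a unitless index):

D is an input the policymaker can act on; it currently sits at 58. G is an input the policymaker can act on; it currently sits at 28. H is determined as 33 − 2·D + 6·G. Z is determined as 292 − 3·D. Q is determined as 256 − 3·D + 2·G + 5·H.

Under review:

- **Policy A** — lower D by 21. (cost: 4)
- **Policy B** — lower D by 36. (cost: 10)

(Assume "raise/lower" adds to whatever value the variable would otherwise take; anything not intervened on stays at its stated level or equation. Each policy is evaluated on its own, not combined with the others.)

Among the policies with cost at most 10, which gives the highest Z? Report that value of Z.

226

Policy A (D − 21):
  D = 58 − 21 = 37
  Z = 292 − 3·37 = 181
Policy B (D − 36):
  D = 58 − 36 = 22
  Z = 292 − 3·22 = 226
Comparing — Policy A: Z=181, Policy B: Z=226. Highest is 226 (Policy B).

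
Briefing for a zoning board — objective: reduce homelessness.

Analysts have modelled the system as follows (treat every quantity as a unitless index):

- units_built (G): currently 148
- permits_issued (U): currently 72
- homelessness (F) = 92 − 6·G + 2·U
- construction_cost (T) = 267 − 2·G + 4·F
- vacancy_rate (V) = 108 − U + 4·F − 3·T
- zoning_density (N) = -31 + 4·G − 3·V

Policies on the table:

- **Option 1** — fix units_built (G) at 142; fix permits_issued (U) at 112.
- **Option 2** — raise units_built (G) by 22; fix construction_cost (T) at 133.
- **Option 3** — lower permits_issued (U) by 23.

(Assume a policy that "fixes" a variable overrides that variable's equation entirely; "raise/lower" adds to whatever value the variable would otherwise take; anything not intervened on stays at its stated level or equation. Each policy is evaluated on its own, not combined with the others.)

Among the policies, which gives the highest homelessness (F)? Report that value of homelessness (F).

Option 1 (G := 142, U := 112):
  G = 142
  U = 112
  F = 92 − 6·142 + 2·112 = -536
Option 2 (G + 22, T := 133):
  G = 148 + 22 = 170
  U = 72
  F = 92 − 6·170 + 2·72 = -784
Option 3 (U − 23):
  G = 148
  U = 72 − 23 = 49
  F = 92 − 6·148 + 2·49 = -698
Comparing — Option 1: F=-536, Option 2: F=-784, Option 3: F=-698. Highest is -536 (Option 1).

-536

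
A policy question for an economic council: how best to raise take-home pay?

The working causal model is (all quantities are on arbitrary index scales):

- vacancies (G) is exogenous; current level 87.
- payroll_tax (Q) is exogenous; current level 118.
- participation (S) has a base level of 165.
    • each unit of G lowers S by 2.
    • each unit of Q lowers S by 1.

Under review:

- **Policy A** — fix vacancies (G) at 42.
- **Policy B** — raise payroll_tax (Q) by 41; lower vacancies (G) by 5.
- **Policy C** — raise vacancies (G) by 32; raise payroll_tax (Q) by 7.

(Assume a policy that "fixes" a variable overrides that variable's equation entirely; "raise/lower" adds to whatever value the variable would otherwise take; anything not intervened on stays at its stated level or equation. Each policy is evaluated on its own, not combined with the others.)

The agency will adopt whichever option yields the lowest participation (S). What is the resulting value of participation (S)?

Policy A (G := 42):
  G = 42
  Q = 118
  S = 165 − 2·42 − 118 = -37
Policy B (Q + 41, G − 5):
  G = 87 − 5 = 82
  Q = 118 + 41 = 159
  S = 165 − 2·82 − 159 = -158
Policy C (G + 32, Q + 7):
  G = 87 + 32 = 119
  Q = 118 + 7 = 125
  S = 165 − 2·119 − 125 = -198
Comparing — Policy A: S=-37, Policy B: S=-158, Policy C: S=-198. Lowest is -198 (Policy C).

-198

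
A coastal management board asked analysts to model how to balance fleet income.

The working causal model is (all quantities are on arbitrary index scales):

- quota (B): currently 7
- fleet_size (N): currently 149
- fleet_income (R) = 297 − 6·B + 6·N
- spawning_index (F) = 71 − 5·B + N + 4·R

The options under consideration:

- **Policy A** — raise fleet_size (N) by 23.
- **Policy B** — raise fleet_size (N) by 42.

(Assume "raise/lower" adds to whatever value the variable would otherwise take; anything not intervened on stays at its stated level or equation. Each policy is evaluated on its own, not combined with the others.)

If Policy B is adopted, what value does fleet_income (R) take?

Policy B (N + 42):
  B = 7
  N = 149 + 42 = 191
  R = 297 − 6·7 + 6·191 = 1401

1401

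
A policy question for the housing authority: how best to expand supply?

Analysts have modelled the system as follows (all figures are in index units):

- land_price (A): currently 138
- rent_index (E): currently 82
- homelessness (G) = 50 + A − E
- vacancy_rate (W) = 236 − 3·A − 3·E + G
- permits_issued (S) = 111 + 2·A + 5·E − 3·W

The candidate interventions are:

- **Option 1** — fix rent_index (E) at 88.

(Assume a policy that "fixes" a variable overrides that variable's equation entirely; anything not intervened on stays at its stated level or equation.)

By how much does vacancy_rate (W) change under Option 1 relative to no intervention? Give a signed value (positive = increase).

Baseline:
  A = 138
  E = 82
  G = 50 + 138 − 82 = 106
  W = 236 − 3·138 − 3·82 + 106 = -318
Option 1 (E := 88):
  A = 138
  E = 88
  G = 50 + 138 − 88 = 100
  W = 236 − 3·138 − 3·88 + 100 = -342
Change in W: -342 − (-318) = -24

-24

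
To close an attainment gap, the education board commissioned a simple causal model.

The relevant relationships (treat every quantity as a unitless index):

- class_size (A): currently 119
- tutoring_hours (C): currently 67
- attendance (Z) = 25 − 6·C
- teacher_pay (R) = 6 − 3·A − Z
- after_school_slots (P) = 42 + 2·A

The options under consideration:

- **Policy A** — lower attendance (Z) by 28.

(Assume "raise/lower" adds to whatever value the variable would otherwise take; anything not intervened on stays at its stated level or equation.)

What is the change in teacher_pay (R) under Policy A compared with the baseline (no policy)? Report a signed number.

28

Baseline:
  A = 119
  C = 67
  Z = 25 − 6·67 = -377
  R = 6 − 3·119 − (-377) = 26
Policy A (Z − 28):
  A = 119
  C = 67
  Z = 25 − 6·67 (−28 from intervention) = -405
  R = 6 − 3·119 − (-405) = 54
Change in R: 54 − 26 = 28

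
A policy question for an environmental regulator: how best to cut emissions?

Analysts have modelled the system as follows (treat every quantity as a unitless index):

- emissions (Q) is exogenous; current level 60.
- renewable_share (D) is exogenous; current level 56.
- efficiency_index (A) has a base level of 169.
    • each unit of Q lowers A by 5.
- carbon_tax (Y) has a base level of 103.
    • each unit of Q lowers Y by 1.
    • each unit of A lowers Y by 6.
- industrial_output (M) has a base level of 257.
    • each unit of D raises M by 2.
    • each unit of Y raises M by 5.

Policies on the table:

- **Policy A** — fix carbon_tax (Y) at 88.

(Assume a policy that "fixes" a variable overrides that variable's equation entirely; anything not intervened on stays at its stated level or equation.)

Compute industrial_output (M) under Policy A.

809

Policy A (Y := 88):
  Q = 60
  D = 56
  A = 169 − 5·60 = -131
  Y = 88
  M = 257 + 2·56 + 5·88 = 809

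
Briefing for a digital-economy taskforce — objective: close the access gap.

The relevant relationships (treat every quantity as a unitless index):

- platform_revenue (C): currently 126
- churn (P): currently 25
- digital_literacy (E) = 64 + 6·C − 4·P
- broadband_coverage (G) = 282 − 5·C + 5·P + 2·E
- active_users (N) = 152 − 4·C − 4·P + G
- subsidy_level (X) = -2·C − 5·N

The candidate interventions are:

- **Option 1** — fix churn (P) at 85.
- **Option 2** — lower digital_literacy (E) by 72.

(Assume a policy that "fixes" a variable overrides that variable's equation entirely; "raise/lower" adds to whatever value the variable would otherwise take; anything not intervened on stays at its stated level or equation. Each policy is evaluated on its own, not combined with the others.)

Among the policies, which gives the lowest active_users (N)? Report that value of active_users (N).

345

Option 1 (P := 85):
  C = 126
  P = 85
  E = 64 + 6·126 − 4·85 = 480
  G = 282 − 5·126 + 5·85 + 2·480 = 1037
  N = 152 − 4·126 − 4·85 + 1037 = 345
Option 2 (E − 72):
  C = 126
  P = 25
  E = 64 + 6·126 − 4·25 (−72 from intervention) = 648
  G = 282 − 5·126 + 5·25 + 2·648 = 1073
  N = 152 − 4·126 − 4·25 + 1073 = 621
Comparing — Option 1: N=345, Option 2: N=621. Lowest is 345 (Option 1).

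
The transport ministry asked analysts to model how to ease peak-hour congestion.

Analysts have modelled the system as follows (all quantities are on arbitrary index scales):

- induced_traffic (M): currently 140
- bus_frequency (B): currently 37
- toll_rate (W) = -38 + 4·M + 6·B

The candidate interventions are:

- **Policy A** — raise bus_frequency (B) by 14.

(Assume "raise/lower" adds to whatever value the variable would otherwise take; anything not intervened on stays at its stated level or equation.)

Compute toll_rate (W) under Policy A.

Policy A (B + 14):
  M = 140
  B = 37 + 14 = 51
  W = -38 + 4·140 + 6·51 = 828

828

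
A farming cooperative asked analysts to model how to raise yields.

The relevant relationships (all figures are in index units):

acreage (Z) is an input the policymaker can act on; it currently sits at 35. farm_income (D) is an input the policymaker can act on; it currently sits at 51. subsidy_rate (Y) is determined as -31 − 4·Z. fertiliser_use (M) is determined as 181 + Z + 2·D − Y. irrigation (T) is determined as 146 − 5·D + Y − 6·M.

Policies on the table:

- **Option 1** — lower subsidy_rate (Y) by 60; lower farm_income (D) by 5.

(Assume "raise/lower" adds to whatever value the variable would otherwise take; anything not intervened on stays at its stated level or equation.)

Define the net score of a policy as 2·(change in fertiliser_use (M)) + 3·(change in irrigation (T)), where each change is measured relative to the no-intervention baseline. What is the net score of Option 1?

Baseline:
  Z = 35
  D = 51
  Y = -31 − 4·35 = -171
  M = 181 + 35 + 2·51 − (-171) = 489
  T = 146 − 5·51 + (-171) − 6·489 = -3214
Option 1 (Y − 60, D − 5):
  Z = 35
  D = 51 − 5 = 46
  Y = -31 − 4·35 (−60 from intervention) = -231
  M = 181 + 35 + 2·46 − (-231) = 539
  T = 146 − 5·46 + (-231) − 6·539 = -3549
ΔM = 539 − 489 = 50; ΔT = -3549 − (-3214) = -335
Score = 2·50 + 3·(-335) = -905

-905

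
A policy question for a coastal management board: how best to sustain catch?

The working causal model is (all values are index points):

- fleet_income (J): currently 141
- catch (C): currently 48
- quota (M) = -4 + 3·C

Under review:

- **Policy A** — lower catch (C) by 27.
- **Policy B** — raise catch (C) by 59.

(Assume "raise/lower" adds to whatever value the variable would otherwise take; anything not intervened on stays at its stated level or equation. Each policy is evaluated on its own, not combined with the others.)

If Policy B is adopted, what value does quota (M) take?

317

Policy B (C + 59):
  C = 48 + 59 = 107
  M = -4 + 3·107 = 317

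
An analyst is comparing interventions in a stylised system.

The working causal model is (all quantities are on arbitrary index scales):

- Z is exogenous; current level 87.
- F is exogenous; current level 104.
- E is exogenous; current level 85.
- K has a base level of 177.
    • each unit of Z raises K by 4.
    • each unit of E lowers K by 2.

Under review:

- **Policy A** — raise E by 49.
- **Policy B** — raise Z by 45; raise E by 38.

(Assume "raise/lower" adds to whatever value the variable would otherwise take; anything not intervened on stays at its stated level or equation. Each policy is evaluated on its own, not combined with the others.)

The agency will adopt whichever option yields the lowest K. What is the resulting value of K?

Policy A (E + 49):
  Z = 87
  E = 85 + 49 = 134
  K = 177 + 4·87 − 2·134 = 257
Policy B (Z + 45, E + 38):
  Z = 87 + 45 = 132
  E = 85 + 38 = 123
  K = 177 + 4·132 − 2·123 = 459
Comparing — Policy A: K=257, Policy B: K=459. Lowest is 257 (Policy A).

257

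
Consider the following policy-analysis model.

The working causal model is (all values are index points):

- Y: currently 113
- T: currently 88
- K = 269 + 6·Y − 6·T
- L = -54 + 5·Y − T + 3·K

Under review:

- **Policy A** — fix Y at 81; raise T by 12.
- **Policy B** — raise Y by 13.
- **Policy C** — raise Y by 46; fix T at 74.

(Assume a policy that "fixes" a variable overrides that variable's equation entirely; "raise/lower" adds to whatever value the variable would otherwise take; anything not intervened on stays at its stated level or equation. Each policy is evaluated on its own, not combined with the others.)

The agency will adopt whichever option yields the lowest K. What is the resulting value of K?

Policy A (Y := 81, T + 12):
  Y = 81
  T = 88 + 12 = 100
  K = 269 + 6·81 − 6·100 = 155
Policy B (Y + 13):
  Y = 113 + 13 = 126
  T = 88
  K = 269 + 6·126 − 6·88 = 497
Policy C (Y + 46, T := 74):
  Y = 113 + 46 = 159
  T = 74
  K = 269 + 6·159 − 6·74 = 779
Comparing — Policy A: K=155, Policy B: K=497, Policy C: K=779. Lowest is 155 (Policy A).

155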